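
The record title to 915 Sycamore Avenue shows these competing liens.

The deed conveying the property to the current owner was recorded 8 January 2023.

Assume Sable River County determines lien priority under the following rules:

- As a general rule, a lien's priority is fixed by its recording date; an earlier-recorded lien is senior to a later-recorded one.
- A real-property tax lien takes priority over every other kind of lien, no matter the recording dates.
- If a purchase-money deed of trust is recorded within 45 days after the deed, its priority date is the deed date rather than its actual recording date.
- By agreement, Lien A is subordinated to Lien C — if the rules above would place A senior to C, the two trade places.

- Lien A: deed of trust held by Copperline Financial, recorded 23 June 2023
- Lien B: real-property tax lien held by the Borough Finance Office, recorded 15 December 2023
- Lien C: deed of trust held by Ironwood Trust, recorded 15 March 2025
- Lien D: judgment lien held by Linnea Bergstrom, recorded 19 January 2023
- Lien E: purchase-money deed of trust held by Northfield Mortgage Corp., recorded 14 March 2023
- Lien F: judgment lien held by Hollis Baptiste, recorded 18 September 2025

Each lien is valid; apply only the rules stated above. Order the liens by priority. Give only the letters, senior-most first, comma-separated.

Adjusting effective dates: E missed the 45-day window (65 days after the deed), so its recording date stands.
As a real-property tax lien, B is senior to every other lien.
Remaining liens by effective date: D (19 January 2023), E (14 March 2023), A (23 June 2023), C (15 March 2025), F (18 September 2025).
A is senior to C before the subordination, so the two trade places.

B, D, E, C, A, F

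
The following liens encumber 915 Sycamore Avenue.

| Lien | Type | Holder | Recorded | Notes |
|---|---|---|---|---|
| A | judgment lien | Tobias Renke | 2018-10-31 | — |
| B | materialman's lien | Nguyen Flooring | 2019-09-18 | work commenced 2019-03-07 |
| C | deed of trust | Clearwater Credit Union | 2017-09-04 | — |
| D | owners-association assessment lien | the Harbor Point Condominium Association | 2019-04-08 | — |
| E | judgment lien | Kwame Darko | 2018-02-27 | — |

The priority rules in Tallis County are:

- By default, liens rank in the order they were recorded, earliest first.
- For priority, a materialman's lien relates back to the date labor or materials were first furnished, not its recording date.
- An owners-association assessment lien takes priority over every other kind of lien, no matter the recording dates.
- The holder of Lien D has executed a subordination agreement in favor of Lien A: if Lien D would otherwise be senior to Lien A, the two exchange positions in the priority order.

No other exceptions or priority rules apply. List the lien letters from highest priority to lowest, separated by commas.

A, C, E, D, B

Effective dates after the stated exceptions: B relates back to 2019-03-07 (work commenced).
D, as an owners-association assessment lien, has superpriority and ranks first.
The other liens, earliest effective date first: C (2017-09-04), E (2018-02-27), A (2018-10-31), B (2019-03-07).
Because D would otherwise rank above A, the subordination swaps them.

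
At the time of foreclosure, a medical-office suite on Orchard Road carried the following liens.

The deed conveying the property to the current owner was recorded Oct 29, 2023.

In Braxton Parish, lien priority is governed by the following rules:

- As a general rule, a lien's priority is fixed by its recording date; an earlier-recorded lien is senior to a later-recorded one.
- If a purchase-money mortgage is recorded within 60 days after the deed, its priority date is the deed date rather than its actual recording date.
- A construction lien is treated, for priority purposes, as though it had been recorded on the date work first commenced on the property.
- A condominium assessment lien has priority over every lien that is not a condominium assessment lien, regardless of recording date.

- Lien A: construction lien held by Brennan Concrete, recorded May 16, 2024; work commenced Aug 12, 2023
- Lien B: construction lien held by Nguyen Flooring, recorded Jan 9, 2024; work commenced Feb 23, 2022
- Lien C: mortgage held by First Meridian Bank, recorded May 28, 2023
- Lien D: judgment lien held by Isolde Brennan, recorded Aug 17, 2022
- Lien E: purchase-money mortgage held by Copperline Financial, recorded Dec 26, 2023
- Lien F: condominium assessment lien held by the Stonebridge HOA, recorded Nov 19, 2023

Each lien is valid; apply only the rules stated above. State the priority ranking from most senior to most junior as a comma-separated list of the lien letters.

First, effective dates: A's effective date is Aug 12, 2023, when work began; B relates back to Feb 23, 2022 (work commenced); E relates back to the deed date Oct 29, 2023.
F is a condominium assessment lien and takes priority over every other lien.
Ordering the rest by effective date: B (Feb 23, 2022), D (Aug 17, 2022), C (May 28, 2023), A (Aug 12, 2023), E (Oct 29, 2023).

F, B, D, C, A, E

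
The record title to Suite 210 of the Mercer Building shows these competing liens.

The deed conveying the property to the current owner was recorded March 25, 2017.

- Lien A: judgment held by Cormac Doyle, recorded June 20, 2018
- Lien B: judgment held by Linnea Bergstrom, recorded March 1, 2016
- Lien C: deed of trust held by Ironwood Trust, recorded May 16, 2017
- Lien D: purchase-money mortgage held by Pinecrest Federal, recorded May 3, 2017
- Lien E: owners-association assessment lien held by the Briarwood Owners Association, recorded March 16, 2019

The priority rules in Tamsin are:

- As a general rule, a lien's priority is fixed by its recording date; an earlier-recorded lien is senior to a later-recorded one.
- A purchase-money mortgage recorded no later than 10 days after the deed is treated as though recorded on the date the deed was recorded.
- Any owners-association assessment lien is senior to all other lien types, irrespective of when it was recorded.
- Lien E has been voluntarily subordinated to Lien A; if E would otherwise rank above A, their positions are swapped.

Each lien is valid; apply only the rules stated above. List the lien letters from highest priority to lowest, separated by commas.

A, B, D, C, E

Effective dates after the stated exceptions: D was recorded 39 days after the deed — beyond 10 days — so no relation-back applies.
E is an owners-association assessment lien, so it outranks all other liens regardless of date.
Remaining liens by effective date: B (March 1, 2016), D (May 3, 2017), C (May 16, 2017), A (June 20, 2018).
E would otherwise be senior to A, so under the subordination agreement E and A exchange positions.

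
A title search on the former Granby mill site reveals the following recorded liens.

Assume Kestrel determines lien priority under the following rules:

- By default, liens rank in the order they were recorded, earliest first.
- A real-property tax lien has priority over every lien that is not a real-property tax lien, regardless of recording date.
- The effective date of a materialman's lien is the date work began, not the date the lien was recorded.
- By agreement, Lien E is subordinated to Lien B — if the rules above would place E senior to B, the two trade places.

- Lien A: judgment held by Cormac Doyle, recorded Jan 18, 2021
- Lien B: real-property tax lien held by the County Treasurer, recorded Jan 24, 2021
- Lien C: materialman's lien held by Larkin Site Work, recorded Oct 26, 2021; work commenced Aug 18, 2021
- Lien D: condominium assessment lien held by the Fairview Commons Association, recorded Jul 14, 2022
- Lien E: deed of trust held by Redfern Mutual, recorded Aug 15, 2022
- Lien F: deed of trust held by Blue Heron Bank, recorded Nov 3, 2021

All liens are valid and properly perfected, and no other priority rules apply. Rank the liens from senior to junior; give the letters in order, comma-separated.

B, A, C, F, D, E

Adjusting effective dates: C relates back to Aug 18, 2021 (work commenced).
As a real-property tax lien, B is senior to every other lien.
Among the remaining liens, by effective date: A (Jan 18, 2021), C (Aug 18, 2021), F (Nov 3, 2021), D (Jul 14, 2022), E (Aug 15, 2022).
E already ranks below B; the subordination has no effect.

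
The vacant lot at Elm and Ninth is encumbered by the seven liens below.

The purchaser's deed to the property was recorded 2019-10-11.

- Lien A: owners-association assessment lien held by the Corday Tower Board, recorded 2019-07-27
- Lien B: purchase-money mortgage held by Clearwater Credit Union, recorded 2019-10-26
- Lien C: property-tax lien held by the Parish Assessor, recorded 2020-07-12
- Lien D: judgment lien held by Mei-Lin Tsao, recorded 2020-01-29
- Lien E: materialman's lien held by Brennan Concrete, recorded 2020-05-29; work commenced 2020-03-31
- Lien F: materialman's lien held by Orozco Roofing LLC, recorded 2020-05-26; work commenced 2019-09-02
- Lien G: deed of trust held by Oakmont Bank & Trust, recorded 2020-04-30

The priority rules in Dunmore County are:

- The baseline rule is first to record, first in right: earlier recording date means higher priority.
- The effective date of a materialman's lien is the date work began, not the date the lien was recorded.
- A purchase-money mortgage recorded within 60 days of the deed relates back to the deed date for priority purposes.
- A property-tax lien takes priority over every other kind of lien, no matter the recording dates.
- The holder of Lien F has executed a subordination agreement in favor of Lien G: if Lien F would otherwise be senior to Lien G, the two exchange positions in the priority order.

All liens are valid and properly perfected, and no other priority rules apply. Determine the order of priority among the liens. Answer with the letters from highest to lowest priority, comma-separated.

Adjusting effective dates: B was recorded within the 60-day window, so its effective date is the deed date 2019-10-11; E is treated as recorded 2020-03-31, the work-commencement date; F is treated as recorded 2019-09-02, the work-commencement date.
C is a property-tax lien, so it outranks all other liens regardless of date.
Remaining liens by effective date: A (2019-07-27), F (2019-09-02), B (2019-10-11), D (2020-01-29), E (2020-03-31), G (2020-04-30).
F would otherwise be senior to G, so under the subordination agreement F and G exchange positions.

C, A, G, B, D, E, F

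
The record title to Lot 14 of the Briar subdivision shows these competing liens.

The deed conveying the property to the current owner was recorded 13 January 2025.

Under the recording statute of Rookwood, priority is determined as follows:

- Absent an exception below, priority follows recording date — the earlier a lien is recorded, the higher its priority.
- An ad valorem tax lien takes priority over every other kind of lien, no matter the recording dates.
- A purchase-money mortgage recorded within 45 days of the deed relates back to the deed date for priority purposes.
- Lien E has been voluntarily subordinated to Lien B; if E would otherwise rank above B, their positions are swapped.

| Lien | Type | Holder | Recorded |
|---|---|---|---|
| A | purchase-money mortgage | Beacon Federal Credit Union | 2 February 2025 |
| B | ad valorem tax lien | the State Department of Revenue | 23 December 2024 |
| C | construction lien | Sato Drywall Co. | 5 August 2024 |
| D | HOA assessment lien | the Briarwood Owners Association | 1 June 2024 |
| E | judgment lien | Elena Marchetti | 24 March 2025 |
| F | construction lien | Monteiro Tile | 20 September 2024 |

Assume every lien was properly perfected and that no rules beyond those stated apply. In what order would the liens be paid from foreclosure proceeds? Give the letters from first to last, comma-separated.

Effective dates: A relates back to the deed date 13 January 2025.
B is an ad valorem tax lien and takes priority over every other lien.
Ordering the rest by effective date: D (1 June 2024), C (5 August 2024), F (20 September 2024), A (13 January 2025), E (24 March 2025).
E already ranks below B; the subordination has no effect.

B, D, C, F, A, E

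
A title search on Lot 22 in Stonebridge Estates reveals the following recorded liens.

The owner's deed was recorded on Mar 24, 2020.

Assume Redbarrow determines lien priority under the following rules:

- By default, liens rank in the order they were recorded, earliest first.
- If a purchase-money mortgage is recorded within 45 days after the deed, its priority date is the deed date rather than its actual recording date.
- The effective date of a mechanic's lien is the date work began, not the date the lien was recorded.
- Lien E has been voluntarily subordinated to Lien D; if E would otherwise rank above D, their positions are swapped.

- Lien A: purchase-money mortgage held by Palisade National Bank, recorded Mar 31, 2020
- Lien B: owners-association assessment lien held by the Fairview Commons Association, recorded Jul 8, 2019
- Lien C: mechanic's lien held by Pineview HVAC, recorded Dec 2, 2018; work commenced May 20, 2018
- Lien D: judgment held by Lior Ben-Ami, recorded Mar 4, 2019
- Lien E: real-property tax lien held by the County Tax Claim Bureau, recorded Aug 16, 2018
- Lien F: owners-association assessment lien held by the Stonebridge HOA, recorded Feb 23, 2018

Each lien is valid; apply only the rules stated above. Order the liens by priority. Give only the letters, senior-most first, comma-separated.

F, C, D, E, B, A

Adjusting effective dates: A was recorded within the 45-day window, so its effective date is the deed date Mar 24, 2020; C is treated as recorded May 20, 2018, the work-commencement date.
Sorted by effective date: F (Feb 23, 2018), C (May 20, 2018), E (Aug 16, 2018), D (Mar 4, 2019), B (Jul 8, 2019), A (Mar 24, 2020).
The subordination applies — E was senior to D — so E and D swap.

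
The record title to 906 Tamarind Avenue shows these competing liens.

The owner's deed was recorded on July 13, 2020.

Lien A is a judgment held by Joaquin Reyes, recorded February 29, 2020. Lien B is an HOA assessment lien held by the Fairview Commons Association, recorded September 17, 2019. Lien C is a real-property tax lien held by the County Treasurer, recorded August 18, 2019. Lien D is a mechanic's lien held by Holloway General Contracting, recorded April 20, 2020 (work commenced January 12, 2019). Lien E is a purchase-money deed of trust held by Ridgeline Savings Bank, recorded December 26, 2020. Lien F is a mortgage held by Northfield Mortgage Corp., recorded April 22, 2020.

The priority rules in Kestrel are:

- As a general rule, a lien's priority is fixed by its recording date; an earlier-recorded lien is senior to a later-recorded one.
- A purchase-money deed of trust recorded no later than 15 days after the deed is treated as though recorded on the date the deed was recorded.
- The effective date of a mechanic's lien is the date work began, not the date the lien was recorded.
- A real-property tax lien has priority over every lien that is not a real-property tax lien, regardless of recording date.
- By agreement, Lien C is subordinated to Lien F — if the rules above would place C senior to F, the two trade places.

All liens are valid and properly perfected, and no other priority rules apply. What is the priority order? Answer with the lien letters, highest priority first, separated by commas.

F, D, B, A, C, E

Adjusting effective dates: D is treated as recorded January 12, 2019, the work-commencement date; E was recorded 166 days after the deed — beyond 15 days — so no relation-back applies.
C, as a real-property tax lien, has superpriority and ranks first.
Among the remaining liens, by effective date: D (January 12, 2019), B (September 17, 2019), A (February 29, 2020), F (April 22, 2020), E (December 26, 2020).
The subordination applies — C was senior to F — so C and F swap.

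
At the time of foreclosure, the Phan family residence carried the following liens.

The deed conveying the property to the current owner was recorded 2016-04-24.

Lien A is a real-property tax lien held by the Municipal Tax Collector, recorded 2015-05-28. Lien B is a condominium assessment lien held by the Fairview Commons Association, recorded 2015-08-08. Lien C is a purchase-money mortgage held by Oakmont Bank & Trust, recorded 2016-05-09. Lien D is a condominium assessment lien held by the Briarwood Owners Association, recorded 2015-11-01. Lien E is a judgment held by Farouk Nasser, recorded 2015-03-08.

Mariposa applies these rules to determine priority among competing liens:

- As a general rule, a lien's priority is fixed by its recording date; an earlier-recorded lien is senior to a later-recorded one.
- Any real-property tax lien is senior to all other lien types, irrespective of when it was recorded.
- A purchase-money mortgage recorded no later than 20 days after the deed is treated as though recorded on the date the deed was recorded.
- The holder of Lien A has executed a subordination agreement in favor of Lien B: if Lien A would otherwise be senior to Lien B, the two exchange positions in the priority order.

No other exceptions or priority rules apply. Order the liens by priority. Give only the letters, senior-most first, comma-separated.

B, E, A, D, C

Effective dates after the stated exceptions: C was recorded within the 20-day window, so its effective date is the deed date 2016-04-24.
A is a real-property tax lien, so it outranks all other liens regardless of date.
Remaining liens by effective date: E (2015-03-08), B (2015-08-08), D (2015-11-01), C (2016-04-24).
A would otherwise be senior to B, so under the subordination agreement A and B exchange positions.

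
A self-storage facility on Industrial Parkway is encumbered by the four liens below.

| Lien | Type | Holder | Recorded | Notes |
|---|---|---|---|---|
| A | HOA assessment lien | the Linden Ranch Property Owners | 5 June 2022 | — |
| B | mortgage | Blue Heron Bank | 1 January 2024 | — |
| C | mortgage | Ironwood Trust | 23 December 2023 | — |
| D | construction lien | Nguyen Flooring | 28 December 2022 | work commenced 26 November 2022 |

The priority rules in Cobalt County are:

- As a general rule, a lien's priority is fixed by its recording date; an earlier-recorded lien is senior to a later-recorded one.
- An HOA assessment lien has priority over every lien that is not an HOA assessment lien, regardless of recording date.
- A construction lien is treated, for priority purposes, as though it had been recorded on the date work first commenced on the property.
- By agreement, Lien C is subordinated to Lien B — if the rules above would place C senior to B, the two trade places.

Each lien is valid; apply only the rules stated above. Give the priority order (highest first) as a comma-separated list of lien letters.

A, D, B, C

Adjusting effective dates: D is treated as recorded 26 November 2022, the work-commencement date.
A is an HOA assessment lien, so it outranks all other liens regardless of date.
Remaining liens by effective date: D (26 November 2022), C (23 December 2023), B (1 January 2024).
C is senior to B before the subordination, so the two trade places.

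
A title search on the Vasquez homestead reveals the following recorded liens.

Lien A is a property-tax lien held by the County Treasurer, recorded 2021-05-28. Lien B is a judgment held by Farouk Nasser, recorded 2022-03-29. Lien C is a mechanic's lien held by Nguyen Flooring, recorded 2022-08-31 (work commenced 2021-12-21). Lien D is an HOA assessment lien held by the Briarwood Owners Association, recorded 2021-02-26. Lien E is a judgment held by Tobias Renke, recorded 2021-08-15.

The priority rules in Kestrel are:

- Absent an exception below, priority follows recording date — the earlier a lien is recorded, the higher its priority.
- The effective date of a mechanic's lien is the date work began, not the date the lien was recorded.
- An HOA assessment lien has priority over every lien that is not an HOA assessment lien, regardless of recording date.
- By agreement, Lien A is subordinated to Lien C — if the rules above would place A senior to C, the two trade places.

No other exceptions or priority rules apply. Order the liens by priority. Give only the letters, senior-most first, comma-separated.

D, C, E, A, B

Effective dates after the stated exceptions: C relates back to 2021-12-21 (work commenced).
As an HOA assessment lien, D is senior to every other lien.
Remaining liens by effective date: A (2021-05-28), E (2021-08-15), C (2021-12-21), B (2022-03-29).
A is senior to C before the subordination, so the two trade places.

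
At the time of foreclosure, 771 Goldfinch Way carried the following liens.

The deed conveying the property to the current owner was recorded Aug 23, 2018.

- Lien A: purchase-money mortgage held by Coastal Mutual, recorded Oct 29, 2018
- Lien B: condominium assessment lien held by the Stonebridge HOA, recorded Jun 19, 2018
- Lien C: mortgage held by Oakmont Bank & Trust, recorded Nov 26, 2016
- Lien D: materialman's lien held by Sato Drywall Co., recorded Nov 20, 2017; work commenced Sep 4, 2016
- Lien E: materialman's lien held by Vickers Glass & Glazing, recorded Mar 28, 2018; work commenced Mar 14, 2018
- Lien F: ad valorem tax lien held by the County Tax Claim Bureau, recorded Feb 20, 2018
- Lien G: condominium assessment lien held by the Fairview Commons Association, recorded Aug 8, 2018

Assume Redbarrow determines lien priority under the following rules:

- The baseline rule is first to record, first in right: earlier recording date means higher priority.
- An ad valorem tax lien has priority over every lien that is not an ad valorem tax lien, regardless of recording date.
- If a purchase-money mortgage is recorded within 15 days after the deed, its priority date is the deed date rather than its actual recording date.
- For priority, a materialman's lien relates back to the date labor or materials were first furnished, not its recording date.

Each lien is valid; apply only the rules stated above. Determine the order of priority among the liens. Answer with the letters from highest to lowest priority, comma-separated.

Effective dates: A missed the 15-day window (67 days after the deed), so its recording date stands; D is treated as recorded Sep 4, 2016, the work-commencement date; E is treated as recorded Mar 14, 2018, the work-commencement date.
As an ad valorem tax lien, F is senior to every other lien.
The other liens, earliest effective date first: D (Sep 4, 2016), C (Nov 26, 2016), E (Mar 14, 2018), B (Jun 19, 2018), G (Aug 8, 2018), A (Oct 29, 2018).

F, D, C, E, B, G, A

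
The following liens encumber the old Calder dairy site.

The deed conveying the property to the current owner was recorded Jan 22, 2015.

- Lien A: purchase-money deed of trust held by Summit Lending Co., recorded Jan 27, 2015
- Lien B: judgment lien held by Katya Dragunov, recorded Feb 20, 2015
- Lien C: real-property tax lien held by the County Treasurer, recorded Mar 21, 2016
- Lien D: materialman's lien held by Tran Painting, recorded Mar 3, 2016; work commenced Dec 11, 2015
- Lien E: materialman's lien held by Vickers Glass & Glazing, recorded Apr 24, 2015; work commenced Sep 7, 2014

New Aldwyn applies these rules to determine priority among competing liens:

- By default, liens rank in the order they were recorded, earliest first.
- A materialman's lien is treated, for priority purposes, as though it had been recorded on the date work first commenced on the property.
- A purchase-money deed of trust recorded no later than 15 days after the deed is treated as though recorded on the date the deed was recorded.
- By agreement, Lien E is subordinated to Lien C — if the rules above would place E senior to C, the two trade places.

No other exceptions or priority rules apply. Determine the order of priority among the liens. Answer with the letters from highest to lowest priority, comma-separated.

Effective dates: A's effective date is the deed date, Jan 22, 2015; D relates back to Dec 11, 2015 (work commenced); E is treated as recorded Sep 7, 2014, the work-commencement date.
Ordering by effective date: E (Sep 7, 2014), A (Jan 22, 2015), B (Feb 20, 2015), D (Dec 11, 2015), C (Mar 21, 2016).
E is senior to C before the subordination, so the two trade places.

C, A, B, D, E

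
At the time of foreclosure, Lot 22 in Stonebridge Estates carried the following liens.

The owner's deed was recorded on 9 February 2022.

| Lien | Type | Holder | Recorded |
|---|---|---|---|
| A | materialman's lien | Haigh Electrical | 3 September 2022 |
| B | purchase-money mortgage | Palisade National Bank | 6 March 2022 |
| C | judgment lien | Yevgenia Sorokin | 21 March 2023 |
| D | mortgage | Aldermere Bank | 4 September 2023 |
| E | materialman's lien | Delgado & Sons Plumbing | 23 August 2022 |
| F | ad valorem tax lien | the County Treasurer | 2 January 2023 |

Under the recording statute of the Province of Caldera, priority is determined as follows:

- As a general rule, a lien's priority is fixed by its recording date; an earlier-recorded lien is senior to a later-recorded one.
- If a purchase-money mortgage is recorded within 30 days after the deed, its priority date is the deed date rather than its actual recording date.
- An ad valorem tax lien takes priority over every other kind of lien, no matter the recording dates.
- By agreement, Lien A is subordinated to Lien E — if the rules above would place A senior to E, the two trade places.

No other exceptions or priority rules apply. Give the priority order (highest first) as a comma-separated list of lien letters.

F, B, E, A, C, D

Effective dates: B's effective date is the deed date, 9 February 2022.
As an ad valorem tax lien, F is senior to every other lien.
Among the remaining liens, by effective date: B (9 February 2022), E (23 August 2022), A (3 September 2022), C (21 March 2023), D (4 September 2023).
Since A is not senior to E, the subordination leaves the order unchanged.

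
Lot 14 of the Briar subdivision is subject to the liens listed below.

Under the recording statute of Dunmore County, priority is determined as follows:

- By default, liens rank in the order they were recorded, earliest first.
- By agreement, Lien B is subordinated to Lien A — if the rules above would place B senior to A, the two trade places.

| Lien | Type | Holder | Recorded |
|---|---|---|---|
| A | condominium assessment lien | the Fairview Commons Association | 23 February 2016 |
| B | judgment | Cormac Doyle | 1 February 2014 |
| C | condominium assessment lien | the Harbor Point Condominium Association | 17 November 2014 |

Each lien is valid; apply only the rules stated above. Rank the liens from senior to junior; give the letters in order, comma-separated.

A, C, B

Sorted by effective date: B (1 February 2014), C (17 November 2014), A (23 February 2016).
Because B would otherwise rank above A, the subordination swaps them.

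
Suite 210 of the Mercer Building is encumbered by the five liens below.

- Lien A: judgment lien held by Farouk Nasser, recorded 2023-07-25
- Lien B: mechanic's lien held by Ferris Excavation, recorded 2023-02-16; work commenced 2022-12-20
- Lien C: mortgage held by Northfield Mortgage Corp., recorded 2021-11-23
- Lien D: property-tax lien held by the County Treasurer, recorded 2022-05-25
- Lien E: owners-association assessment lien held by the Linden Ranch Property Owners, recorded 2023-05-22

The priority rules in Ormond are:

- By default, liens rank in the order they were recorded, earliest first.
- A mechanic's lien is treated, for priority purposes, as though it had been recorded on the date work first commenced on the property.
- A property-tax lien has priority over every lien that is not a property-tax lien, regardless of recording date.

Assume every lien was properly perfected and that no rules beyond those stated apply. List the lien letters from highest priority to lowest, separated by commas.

Effective dates: B's effective date is 2022-12-20, when work began.
D is a property-tax lien, so it outranks all other liens regardless of date.
The other liens, earliest effective date first: C (2021-11-23), B (2022-12-20), E (2023-05-22), A (2023-07-25).

D, C, B, E, A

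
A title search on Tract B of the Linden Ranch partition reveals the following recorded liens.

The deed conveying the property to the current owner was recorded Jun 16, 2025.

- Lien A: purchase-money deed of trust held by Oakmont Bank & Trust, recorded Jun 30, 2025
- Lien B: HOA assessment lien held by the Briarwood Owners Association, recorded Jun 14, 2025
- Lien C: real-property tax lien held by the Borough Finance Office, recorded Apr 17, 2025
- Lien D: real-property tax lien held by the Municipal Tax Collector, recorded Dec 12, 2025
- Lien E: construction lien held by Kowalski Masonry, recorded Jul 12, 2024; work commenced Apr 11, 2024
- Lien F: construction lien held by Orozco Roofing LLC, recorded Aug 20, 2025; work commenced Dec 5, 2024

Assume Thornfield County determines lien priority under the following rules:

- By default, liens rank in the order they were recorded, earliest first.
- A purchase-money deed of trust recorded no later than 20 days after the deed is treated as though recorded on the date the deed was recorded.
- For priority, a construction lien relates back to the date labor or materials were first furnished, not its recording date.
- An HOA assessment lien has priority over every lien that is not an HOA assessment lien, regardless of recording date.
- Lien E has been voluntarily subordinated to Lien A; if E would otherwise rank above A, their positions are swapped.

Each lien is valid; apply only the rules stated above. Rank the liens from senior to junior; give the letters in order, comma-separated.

Effective dates after the stated exceptions: A's effective date is the deed date, Jun 16, 2025; E is treated as recorded Apr 11, 2024, the work-commencement date; F's effective date is Dec 5, 2024, when work began.
B is an HOA assessment lien, so it outranks all other liens regardless of date.
The other liens, earliest effective date first: E (Apr 11, 2024), F (Dec 5, 2024), C (Apr 17, 2025), A (Jun 16, 2025), D (Dec 12, 2025).
Because E would otherwise rank above A, the subordination swaps them.

B, A, F, C, E, D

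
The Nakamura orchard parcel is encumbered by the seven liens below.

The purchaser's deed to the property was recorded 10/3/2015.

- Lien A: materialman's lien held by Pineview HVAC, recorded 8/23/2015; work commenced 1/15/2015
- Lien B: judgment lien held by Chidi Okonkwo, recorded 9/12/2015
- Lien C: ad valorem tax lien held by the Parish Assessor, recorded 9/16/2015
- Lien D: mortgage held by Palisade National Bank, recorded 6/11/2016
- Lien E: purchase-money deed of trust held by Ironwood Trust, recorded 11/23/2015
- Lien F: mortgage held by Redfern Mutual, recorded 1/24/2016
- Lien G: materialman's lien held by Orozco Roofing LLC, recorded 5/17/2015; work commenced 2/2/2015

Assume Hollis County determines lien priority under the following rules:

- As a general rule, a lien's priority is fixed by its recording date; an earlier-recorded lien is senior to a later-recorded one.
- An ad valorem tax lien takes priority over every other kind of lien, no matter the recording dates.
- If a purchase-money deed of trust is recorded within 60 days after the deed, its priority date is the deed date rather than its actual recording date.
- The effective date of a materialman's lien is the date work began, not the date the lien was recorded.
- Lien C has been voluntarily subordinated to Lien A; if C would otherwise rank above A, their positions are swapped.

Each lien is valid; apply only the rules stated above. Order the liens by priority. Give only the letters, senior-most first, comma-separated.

A, C, G, B, E, F, D

First, effective dates: A's effective date is 1/15/2015, when work began; E relates back to the deed date 10/3/2015; G's effective date is 2/2/2015, when work began.
C, as an ad valorem tax lien, has superpriority and ranks first.
Among the remaining liens, by effective date: A (1/15/2015), G (2/2/2015), B (9/12/2015), E (10/3/2015), F (1/24/2016), D (6/11/2016).
The subordination applies — C was senior to A — so C and A swap.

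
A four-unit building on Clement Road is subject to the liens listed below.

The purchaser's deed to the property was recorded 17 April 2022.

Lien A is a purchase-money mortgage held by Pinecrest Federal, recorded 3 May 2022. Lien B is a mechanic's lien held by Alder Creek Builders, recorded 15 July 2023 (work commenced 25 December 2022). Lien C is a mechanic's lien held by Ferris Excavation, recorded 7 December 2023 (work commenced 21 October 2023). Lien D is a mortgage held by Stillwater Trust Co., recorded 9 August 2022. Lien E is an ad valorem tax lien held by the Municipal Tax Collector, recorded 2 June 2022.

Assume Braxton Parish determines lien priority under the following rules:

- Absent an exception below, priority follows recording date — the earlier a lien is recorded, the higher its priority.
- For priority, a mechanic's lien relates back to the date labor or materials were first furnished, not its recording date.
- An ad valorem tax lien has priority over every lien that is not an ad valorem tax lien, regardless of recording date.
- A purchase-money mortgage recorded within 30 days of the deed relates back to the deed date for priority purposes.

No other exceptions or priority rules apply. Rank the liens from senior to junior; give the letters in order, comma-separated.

E, A, D, B, C

First, effective dates: A's effective date is the deed date, 17 April 2022; B's effective date is 25 December 2022, when work began; C's effective date is 21 October 2023, when work began.
As an ad valorem tax lien, E is senior to every other lien.
Among the remaining liens, by effective date: A (17 April 2022), D (9 August 2022), B (25 December 2022), C (21 October 2023).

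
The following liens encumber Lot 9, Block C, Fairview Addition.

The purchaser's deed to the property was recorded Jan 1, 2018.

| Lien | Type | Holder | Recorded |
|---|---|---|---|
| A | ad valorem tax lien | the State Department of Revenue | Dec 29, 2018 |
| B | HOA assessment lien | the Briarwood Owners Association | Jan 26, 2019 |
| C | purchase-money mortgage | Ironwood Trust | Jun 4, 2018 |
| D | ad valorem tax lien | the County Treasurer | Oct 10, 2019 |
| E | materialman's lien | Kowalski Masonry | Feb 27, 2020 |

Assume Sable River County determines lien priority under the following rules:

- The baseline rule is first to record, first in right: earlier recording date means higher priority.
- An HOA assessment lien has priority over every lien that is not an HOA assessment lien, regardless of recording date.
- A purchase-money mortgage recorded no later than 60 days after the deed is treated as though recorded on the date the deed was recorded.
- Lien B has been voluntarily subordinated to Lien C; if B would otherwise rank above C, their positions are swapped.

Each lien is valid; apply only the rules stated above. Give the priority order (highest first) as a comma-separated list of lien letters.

Effective dates after the stated exceptions: C was recorded 154 days after the deed — beyond 60 days — so no relation-back applies.
As an HOA assessment lien, B is senior to every other lien.
Among the remaining liens, by effective date: C (Jun 4, 2018), A (Dec 29, 2018), D (Oct 10, 2019), E (Feb 27, 2020).
B is senior to C before the subordination, so the two trade places.

C, B, A, D, E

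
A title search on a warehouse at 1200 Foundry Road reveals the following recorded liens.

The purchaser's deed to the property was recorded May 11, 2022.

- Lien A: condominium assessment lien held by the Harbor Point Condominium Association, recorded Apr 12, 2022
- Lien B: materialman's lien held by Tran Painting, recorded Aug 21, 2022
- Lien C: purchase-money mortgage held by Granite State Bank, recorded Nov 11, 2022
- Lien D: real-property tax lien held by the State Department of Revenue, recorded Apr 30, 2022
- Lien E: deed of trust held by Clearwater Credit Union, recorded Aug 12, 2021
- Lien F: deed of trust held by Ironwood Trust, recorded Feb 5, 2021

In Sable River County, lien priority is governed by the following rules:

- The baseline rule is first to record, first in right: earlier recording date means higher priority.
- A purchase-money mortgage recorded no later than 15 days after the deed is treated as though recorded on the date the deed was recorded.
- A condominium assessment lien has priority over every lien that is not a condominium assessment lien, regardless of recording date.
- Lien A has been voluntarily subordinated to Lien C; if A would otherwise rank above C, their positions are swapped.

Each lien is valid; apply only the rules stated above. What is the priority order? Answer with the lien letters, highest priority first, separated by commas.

C, F, E, D, B, A

Effective dates after the stated exceptions: C was recorded 184 days after the deed — beyond 15 days — so no relation-back applies.
A is a condominium assessment lien, so it outranks all other liens regardless of date.
Ordering the rest by effective date: F (Feb 5, 2021), E (Aug 12, 2021), D (Apr 30, 2022), B (Aug 21, 2022), C (Nov 11, 2022).
The subordination applies — A was senior to C — so A and C swap.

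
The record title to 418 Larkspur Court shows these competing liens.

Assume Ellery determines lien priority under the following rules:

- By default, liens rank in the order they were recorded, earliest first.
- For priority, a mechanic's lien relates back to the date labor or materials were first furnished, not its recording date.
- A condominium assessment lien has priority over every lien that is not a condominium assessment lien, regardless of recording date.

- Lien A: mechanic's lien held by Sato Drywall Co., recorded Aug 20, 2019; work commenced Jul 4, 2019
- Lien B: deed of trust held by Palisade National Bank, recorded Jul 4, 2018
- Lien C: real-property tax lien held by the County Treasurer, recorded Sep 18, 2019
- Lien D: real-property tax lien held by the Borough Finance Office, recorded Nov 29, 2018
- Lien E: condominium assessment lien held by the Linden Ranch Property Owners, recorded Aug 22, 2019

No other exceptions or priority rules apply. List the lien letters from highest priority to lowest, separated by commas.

E, B, D, A, C

First, effective dates: A's effective date is Jul 4, 2019, when work began.
E, as a condominium assessment lien, has superpriority and ranks first.
Remaining liens by effective date: B (Jul 4, 2018), D (Nov 29, 2018), A (Jul 4, 2019), C (Sep 18, 2019).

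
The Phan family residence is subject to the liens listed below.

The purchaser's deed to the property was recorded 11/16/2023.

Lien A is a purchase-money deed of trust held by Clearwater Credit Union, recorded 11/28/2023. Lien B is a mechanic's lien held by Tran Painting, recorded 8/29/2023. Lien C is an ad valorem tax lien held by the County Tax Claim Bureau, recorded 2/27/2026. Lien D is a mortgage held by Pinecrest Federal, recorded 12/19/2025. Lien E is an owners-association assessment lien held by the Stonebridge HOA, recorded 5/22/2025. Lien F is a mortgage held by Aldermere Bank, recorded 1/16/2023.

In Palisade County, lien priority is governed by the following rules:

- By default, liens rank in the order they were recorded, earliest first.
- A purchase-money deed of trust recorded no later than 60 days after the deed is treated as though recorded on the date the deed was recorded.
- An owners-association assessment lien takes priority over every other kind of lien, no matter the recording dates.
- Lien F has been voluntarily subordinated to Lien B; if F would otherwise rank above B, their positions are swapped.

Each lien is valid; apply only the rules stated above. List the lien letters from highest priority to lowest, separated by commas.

Effective dates: A's effective date is the deed date, 11/16/2023.
As an owners-association assessment lien, E is senior to every other lien.
Among the remaining liens, by effective date: F (1/16/2023), B (8/29/2023), A (11/16/2023), D (12/19/2025), C (2/27/2026).
Because F would otherwise rank above B, the subordination swaps them.

E, B, F, A, D, C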